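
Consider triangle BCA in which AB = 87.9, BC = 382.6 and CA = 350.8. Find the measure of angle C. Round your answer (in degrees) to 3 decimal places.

By the law of cosines, cos C = (BC² + CA² − AB²) / (2·BC·CA) ≈ 0.97498, so ∠C ≈ 12.84°.

∠C ≈ 12.843°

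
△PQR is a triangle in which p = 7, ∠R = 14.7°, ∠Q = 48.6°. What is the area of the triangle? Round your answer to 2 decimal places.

area ≈ 5.22

The third angle is ∠P = 180° − ∠Q − ∠R = 116.70°.
Law of sines: q = p·sin Q/sin P ≈ 5.8775.
Law of sines: r = p·sin R/sin P ≈ 1.9883.
Area = ½·p·q·sin R ≈ 5.2201.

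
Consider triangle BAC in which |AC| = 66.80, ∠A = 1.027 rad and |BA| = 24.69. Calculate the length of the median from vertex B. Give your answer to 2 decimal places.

By the law of cosines, |CB|² = |BA|² + |AC|² − 2·|BA|·|AC|·cos A = 3365.2, so |CB| ≈ 58.01.
Median from B: ½√(2·|CB|² + 2·|BA|² − |AC|²) ≈ 29.527.

29.53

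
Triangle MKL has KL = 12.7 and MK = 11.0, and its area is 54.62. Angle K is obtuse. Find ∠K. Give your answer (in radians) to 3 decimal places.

∠K ≈ 2.244 rad

From area = ½·MK·KL·sin K, we get sin K = 2·area/(MK·KL) ≈ 0.78196.
Taking the obtuse solution, ∠K ≈ 2.2438 rad.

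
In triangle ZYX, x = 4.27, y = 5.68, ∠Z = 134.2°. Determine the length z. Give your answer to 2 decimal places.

9.18

By the law of cosines, z² = y² + x² − 2·y·x·cos Z = 84.313, so z ≈ 9.1822.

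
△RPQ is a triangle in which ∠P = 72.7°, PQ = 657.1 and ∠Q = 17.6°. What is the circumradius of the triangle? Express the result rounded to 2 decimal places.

The third angle is ∠R = 180° − ∠P − ∠Q = 89.70°.
Law of sines: QR = PQ·sin P/sin R ≈ 627.38.
Law of sines: RP = PQ·sin Q/sin R ≈ 198.69.
Circumradius = PQ/(2 sin R) ≈ 328.55.

328.55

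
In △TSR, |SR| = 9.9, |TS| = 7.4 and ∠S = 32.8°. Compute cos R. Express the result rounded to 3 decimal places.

cos R ≈ 0.676

By the law of cosines, |RT|² = |TS|² + |SR|² − 2·|TS|·|SR|·cos S = 29.61, so |RT| ≈ 5.4415.
Law of cosines again: cos R = (|SR|² + |RT|² − |TS|²)/(2·|SR|·|RT|) ≈ 0.67625, so ∠R ≈ 47.45°.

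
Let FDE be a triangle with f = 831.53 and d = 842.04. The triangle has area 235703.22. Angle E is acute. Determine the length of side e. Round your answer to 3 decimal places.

604.186

From area = ½·f·d·sin E, we get sin E = 2·area/(f·d) ≈ 0.67326.
Taking the acute solution, ∠E ≈ 42.32°.
Law of cosines then gives e ≈ 604.19.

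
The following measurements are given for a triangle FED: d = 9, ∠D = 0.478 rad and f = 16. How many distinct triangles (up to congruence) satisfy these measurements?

2

f·sin D = 16·sin(0.478 rad) ≈ 7.36.
Since f sin D < d < f (7.36 < 9 < 16), two triangles exist.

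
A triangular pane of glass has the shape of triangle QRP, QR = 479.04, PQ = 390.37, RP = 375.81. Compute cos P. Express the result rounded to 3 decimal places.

By the law of cosines, cos P = (RP² + PQ² − QR²) / (2·RP·PQ) ≈ 0.21861, so ∠P ≈ 77.37°.

0.219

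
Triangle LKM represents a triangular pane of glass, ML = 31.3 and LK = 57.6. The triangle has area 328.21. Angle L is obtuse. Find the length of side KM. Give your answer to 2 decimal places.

From area = ½·ML·LK·sin L, we get sin L = 2·area/(ML·LK) ≈ 0.36410.
Taking the obtuse solution, ∠L ≈ 158.65°.
Law of cosines then gives KM ≈ 87.497.

87.50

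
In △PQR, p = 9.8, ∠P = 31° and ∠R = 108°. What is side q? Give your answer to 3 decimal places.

The third angle is ∠Q = 180° − ∠R − ∠P = 41.00°.
Law of sines: q = p·sin Q/sin P ≈ 12.483.

12.483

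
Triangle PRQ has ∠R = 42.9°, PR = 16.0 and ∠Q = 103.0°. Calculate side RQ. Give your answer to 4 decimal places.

The third angle is ∠P = 180° − ∠R − ∠Q = 34.10°.
Law of sines: RQ = PR·sin P/sin Q ≈ 9.2062.

9.2062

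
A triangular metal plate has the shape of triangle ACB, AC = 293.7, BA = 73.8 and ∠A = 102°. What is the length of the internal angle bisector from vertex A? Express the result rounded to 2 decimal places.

By the law of cosines, CB² = BA² + AC² − 2·BA·AC·cos A = 1.0072e+05, so CB ≈ 317.36.
The bisector from A has length 2·BA·AC·cos(∠A/2)/(BA+AC) ≈ 74.234.

t_A ≈ 74.23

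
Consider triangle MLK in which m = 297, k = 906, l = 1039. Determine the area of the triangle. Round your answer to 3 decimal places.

Semiperimeter s = (297 + 1039 + 906)/2 = 1121.
Heron's formula: area = √(1121·824·82·215) ≈ 1.2761e+05.

area ≈ 127612.309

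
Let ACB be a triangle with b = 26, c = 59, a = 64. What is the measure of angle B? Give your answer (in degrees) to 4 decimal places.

By the law of cosines, cos B = (a² + c² − b²) / (2·a·c) ≈ 0.91380, so ∠B ≈ 23.96°.

∠B ≈ 23.9644°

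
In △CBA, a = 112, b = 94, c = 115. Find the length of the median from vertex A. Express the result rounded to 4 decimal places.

Median from A: ½√(2·c² + 2·b² − a²) ≈ 88.851.

88.8510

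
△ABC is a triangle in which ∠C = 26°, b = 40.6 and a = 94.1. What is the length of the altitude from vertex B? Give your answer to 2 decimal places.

41.25

By the law of cosines, c² = a² + b² − 2·a·b·cos C = 3635.6, so c ≈ 60.296.
Area = ½·a·b·sin C ≈ 837.39.
The altitude from B has length 2·area/b ≈ 41.251.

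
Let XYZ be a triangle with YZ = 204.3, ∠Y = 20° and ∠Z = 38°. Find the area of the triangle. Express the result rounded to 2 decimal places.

The third angle is ∠X = 180° − ∠Y − ∠Z = 122.00°.
Law of sines: ZX = YZ·sin Y/sin X ≈ 82.395.
Law of sines: XY = YZ·sin Z/sin X ≈ 148.32.
Area = ½·YZ·ZX·sin Z ≈ 5181.8.

5181.79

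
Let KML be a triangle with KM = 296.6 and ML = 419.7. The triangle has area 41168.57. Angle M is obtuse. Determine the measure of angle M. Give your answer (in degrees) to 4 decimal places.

138.5908

From area = ½·KM·ML·sin M, we get sin M = 2·area/(KM·ML) ≈ 0.66143.
Taking the obtuse solution, ∠M ≈ 138.59°.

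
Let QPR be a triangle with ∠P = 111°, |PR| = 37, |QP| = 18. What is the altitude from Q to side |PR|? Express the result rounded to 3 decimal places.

By the law of cosines, |RQ|² = |QP|² + |PR|² − 2·|QP|·|PR|·cos P = 2170.3, so |RQ| ≈ 46.587.
Area = ½·|QP|·|PR|·sin P ≈ 310.88.
The altitude from Q has length 2·area/|PR| ≈ 16.804.

16.804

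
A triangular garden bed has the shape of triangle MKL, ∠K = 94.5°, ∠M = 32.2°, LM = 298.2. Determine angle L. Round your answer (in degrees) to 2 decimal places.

The third angle is ∠L = 180° − ∠M − ∠K = 53.30°.

∠L ≈ 53.30°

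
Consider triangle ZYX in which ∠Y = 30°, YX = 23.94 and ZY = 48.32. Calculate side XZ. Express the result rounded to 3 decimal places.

30.072

By the law of cosines, XZ² = ZY² + YX² − 2·ZY·YX·cos Y = 904.34, so XZ ≈ 30.072.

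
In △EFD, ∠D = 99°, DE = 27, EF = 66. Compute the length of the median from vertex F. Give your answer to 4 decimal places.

m_F ≈ 59.7670

Law of sines: sin F = DE·sin D/EF ≈ 0.40405.
Since EF ≥ DE, only the acute value applies: ∠F ≈ 23.83°.
Then ∠E = 180° − ∠D − ∠F ≈ 57.17°.
Law of sines gives FD = EF·sin E/sin D ≈ 56.149.
Median from F: ½√(2·EF² + 2·FD² − DE²) ≈ 59.767.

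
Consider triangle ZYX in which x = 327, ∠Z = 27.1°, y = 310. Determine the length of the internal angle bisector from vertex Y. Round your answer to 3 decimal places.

By the law of cosines, z² = y² + x² − 2·y·x·cos Z = 22547, so z ≈ 150.16.
Law of cosines again: cos Y = (x² + z² − y²)/(2·x·z) ≈ 0.33987, so ∠Y ≈ 70.13°.
The bisector from Y has length 2·x·z·cos(∠Y/2)/(x+z) ≈ 168.45.

t_Y ≈ 168.453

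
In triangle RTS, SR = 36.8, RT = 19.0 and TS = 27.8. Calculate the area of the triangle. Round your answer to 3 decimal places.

Semiperimeter s = (27.8 + 36.8 + 19)/2 = 41.8.
Heron's formula: area = √(41.8·14·5·22.8) ≈ 258.29.

258.288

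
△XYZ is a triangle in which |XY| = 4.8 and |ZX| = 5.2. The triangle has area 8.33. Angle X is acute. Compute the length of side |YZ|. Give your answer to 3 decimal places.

3.593

From area = ½·|ZX|·|XY|·sin X, we get sin X = 2·area/(|ZX|·|XY|) ≈ 0.66747.
Taking the acute solution, ∠X ≈ 41.87°.
Law of cosines then gives |YZ| ≈ 3.5927.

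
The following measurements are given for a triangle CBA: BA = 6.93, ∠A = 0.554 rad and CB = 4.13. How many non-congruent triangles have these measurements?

2

BA·sin A = 6.93·sin(0.554 rad) ≈ 3.646.
Since BA sin A < CB < BA (3.646 < 4.13 < 6.93), two triangles exist.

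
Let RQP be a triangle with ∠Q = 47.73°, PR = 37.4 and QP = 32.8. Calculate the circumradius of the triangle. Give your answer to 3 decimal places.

25.271

Law of sines: sin R = QP·sin Q/PR ≈ 0.64897.
Since PR ≥ QP, only the acute value applies: ∠R ≈ 40.46°.
Then ∠P = 180° − ∠Q − ∠R ≈ 91.81°.
Law of sines gives RQ = PR·sin P/sin Q ≈ 50.517.
Circumradius = PR/(2 sin Q) ≈ 25.271.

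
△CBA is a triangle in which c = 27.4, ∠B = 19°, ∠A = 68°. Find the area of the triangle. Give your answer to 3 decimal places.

area ≈ 113.468

The third angle is ∠C = 180° − ∠B − ∠A = 93.00°.
Law of sines: b = c·sin B/sin C ≈ 8.9328.
Law of sines: a = c·sin A/sin C ≈ 25.44.
Area = ½·c·b·sin A ≈ 113.47.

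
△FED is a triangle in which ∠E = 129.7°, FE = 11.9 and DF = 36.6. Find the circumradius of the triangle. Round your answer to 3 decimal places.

R ≈ 23.785

Law of sines: sin D = FE·sin E/DF ≈ 0.25016.
Since DF ≥ FE, only the acute value applies: ∠D ≈ 14.49°.
Then ∠F = 180° − ∠E − ∠D ≈ 35.81°.
Law of sines gives ED = DF·sin F/sin E ≈ 27.835.
Circumradius = DF/(2 sin E) ≈ 23.785.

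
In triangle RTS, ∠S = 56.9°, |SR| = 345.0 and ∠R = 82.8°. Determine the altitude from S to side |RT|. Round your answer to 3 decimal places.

The third angle is ∠T = 180° − ∠S − ∠R = 40.30°.
Law of sines: |TS| = |SR|·sin R/sin T ≈ 529.2.
Law of sines: |RT| = |SR|·sin S/sin T ≈ 446.84.
Area = ½·|SR|·|TS|·sin S ≈ 76472.
The altitude from S has length 2·area/|RT| ≈ 342.28.

342.280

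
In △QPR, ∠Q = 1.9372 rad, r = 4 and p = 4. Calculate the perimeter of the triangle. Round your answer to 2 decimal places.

perimeter ≈ 14.59

By the law of cosines, q² = p² + r² − 2·p·r·cos Q = 43.464, so q ≈ 6.5927.
Semiperimeter s = (6.5927+4+4)/2 = 7.2964.
Perimeter = 6.5927 + 4 + 4 = 14.593.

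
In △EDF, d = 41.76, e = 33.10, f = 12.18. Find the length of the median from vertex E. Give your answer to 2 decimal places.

Median from E: ½√(2·d² + 2·f² − e²) ≈ 25.927.

25.93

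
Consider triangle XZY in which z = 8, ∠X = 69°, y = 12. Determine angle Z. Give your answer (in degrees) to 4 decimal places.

39.2749

By the law of cosines, x² = z² + y² − 2·z·y·cos X = 139.19, so x ≈ 11.798.
Law of cosines again: cos Z = (y² + x² − z²)/(2·y·x) ≈ 0.77412, so ∠Z ≈ 39.27°.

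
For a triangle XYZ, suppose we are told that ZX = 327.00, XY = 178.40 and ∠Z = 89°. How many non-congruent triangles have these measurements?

0

ZX·sin Z = 327.00·sin(89°) ≈ 327.
Since XY = 178.40 < 327 = ZX sin Z, no triangle exists.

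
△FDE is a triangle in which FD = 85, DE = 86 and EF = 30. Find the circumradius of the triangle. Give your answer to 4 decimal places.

R ≈ 43.4461

By the law of cosines, cos F = (EF² + FD² − DE²) / (2·EF·FD) ≈ 0.14294, so ∠F ≈ 81.78°.
Circumradius = DE/(2 sin F) ≈ 43.446.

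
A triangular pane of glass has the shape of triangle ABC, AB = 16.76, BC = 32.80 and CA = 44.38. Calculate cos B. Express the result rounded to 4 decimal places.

By the law of cosines, cos B = (AB² + BC² − CA²) / (2·AB·BC) ≈ -0.55741, so ∠B ≈ 123.88°.

cos B ≈ -0.5574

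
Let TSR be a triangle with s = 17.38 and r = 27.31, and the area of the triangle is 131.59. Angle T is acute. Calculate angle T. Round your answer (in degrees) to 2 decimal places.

33.67

From area = ½·s·r·sin T, we get sin T = 2·area/(s·r) ≈ 0.55447.
Taking the acute solution, ∠T ≈ 33.67°.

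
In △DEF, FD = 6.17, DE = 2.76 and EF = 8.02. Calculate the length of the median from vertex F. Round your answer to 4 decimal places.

Median from F: ½√(2·EF² + 2·FD² − DE²) ≈ 7.0207.

7.0207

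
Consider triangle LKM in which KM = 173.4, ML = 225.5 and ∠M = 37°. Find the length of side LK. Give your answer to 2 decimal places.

135.87

By the law of cosines, LK² = KM² + ML² − 2·KM·ML·cos M = 18462, so LK ≈ 135.87.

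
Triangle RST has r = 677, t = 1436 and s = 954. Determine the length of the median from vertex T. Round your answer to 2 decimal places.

Median from T: ½√(2·r² + 2·s² − t²) ≈ 410.73.

m_T ≈ 410.73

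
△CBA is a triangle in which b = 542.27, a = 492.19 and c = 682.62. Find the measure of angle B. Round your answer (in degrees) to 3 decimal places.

By the law of cosines, cos B = (a² + c² − b²) / (2·a·c) ≈ 0.61635, so ∠B ≈ 51.95°.

51.950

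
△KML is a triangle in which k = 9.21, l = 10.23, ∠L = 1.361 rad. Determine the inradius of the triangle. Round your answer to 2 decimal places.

r ≈ 2.33

Law of sines: sin K = k·sin L/l ≈ 0.88055.
Since l ≥ k, only the acute value applies: ∠K ≈ 1.077 rad.
Then ∠M = π − ∠L − ∠K ≈ 0.704 rad.
Law of sines gives m = l·sin M/sin L ≈ 6.7666.
Area = ½·l·k·sin M ≈ 30.477.
Semiperimeter s = (9.21+6.7666+10.23)/2 = 13.103.
Inradius = area/s = 30.477/13.103 ≈ 2.3259.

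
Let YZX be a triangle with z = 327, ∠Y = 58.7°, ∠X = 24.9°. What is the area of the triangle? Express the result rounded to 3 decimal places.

area ≈ 19354.890

The third angle is ∠Z = 180° − ∠X − ∠Y = 96.40°.
Law of sines: y = z·sin Y/sin Z ≈ 281.16.
Law of sines: x = z·sin X/sin Z ≈ 138.54.
Area = ½·z·y·sin X ≈ 19355.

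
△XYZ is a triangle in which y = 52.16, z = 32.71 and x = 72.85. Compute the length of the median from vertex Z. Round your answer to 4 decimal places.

m_Z ≈ 61.2079

Median from Z: ½√(2·x² + 2·y² − z²) ≈ 61.208.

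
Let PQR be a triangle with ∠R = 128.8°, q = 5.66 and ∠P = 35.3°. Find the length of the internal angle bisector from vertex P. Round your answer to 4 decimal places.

The third angle is ∠Q = 180° − ∠R − ∠P = 15.90°.
Law of sines: p = q·sin P/sin Q ≈ 11.939.
Law of sines: r = q·sin R/sin Q ≈ 16.101.
The bisector from P has length 2·q·r·cos(∠P/2)/(q+r) ≈ 7.9814.

7.9814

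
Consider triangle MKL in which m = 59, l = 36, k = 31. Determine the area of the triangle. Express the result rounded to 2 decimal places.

Semiperimeter s = (59 + 31 + 36)/2 = 63.
Heron's formula: area = √(63·4·32·27) ≈ 466.61.

466.61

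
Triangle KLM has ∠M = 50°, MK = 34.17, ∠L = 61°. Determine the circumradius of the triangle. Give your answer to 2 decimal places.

R ≈ 19.53

The third angle is ∠K = 180° − ∠L − ∠M = 69.00°.
Law of sines: LM = MK·sin K/sin L ≈ 36.474.
Law of sines: KL = MK·sin M/sin L ≈ 29.928.
Circumradius = MK/(2 sin L) ≈ 19.534.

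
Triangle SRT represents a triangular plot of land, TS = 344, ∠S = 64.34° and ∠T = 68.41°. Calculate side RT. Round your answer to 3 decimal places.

422.259

The third angle is ∠R = 180° − ∠T − ∠S = 47.25°.
Law of sines: RT = TS·sin S/sin R ≈ 422.26.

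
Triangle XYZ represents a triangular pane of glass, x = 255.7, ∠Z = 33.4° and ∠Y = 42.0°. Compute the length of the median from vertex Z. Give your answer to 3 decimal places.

m_Z ≈ 207.442

The third angle is ∠X = 180° − ∠Y − ∠Z = 104.60°.
Law of sines: y = x·sin Y/sin X ≈ 176.81.
Law of sines: z = x·sin Z/sin X ≈ 145.45.
Median from Z: ½√(2·x² + 2·y² − z²) ≈ 207.44.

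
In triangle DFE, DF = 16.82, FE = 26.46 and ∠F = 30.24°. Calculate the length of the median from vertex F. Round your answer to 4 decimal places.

m_F ≈ 20.9287

By the law of cosines, ED² = DF² + FE² − 2·DF·FE·cos F = 214.05, so ED ≈ 14.631.
Median from F: ½√(2·DF² + 2·FE² − ED²) ≈ 20.929.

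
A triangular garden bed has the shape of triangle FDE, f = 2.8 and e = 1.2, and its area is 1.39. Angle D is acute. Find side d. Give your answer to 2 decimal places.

From area = ½·e·f·sin D, we get sin D = 2·area/(e·f) ≈ 0.82738.
Taking the acute solution, ∠D ≈ 55.83°.
Law of cosines then gives d ≈ 2.3464.

2.35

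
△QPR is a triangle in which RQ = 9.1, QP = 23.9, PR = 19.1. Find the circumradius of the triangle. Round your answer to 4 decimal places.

12.7853

By the law of cosines, cos Q = (RQ² + QP² − PR²) / (2·RQ·QP) ≈ 0.66488, so ∠Q ≈ 48.33°.
Circumradius = PR/(2 sin Q) ≈ 12.785.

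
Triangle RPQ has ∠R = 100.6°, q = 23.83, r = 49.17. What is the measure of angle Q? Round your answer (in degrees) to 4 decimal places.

Law of sines: sin Q = q·sin R/r ≈ 0.47637.
Since r ≥ q, only the acute value applies: ∠Q ≈ 28.45°.
Then ∠P = 180° − ∠R − ∠Q ≈ 50.95°.

∠Q ≈ 28.4489°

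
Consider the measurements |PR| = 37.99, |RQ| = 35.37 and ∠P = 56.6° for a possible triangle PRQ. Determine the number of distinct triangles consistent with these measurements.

2

|PR|·sin P = 37.99·sin(56.6°) ≈ 31.72.
Since |PR| sin P < |RQ| < |PR| (31.72 < 35.37 < 37.99), two triangles exist.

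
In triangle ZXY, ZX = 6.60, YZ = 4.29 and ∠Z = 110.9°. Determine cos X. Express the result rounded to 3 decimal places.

By the law of cosines, XY² = YZ² + ZX² − 2·YZ·ZX·cos Z = 82.165, so XY ≈ 9.0645.
Law of cosines again: cos X = (ZX² + XY² − YZ²)/(2·ZX·XY) ≈ 0.89695, so ∠X ≈ 26.24°.

cos X ≈ 0.897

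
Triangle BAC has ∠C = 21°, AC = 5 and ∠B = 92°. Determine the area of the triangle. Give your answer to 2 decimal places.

The third angle is ∠A = 180° − ∠C − ∠B = 67.00°.
Law of sines: CB = AC·sin A/sin B ≈ 4.6053.
Law of sines: BA = AC·sin C/sin B ≈ 1.7929.
Area = ½·AC·CB·sin C ≈ 4.126.

4.13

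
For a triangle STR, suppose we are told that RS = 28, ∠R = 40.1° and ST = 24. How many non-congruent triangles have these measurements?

RS·sin R = 28·sin(40.1°) ≈ 18.04.
Since RS sin R < ST < RS (18.04 < 24 < 28), two triangles exist.

2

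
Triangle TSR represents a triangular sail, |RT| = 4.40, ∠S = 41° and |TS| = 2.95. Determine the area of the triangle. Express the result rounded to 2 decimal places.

area ≈ 5.98

Law of sines: sin R = |TS|·sin S/|RT| ≈ 0.43986.
Since |RT| ≥ |TS|, only the acute value applies: ∠R ≈ 26.09°.
Then ∠T = 180° − ∠S − ∠R ≈ 112.91°.
Law of sines gives |SR| = |RT|·sin T/sin S ≈ 6.1779.
Area = ½·|RT|·|TS|·sin T ≈ 5.9783.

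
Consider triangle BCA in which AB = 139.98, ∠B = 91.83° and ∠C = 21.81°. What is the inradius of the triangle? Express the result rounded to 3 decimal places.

r ≈ 56.039

The third angle is ∠A = 180° − ∠B − ∠C = 66.36°.
Law of sines: CA = AB·sin B/sin C ≈ 376.57.
Law of sines: BC = AB·sin A/sin C ≈ 345.15.
Area = ½·AB·CA·sin A ≈ 24145.
Semiperimeter s = (376.57+139.98+345.15)/2 = 430.85.
Inradius = area/s = 24145/430.85 ≈ 56.039.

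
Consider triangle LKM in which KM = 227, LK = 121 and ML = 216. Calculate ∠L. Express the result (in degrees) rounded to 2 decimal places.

∠L ≈ 79.23°

By the law of cosines, cos L = (ML² + LK² − KM²) / (2·ML·LK) ≈ 0.18687, so ∠L ≈ 79.23°.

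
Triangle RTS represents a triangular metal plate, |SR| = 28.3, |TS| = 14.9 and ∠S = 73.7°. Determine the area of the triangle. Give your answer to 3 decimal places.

202.361

Area = ½·|TS|·|SR|·sin S ≈ 202.36.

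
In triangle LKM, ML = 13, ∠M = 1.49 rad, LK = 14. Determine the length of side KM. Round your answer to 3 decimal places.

Law of sines: sin K = ML·sin M/LK ≈ 0.92554.
Since LK ≥ ML, only the acute value applies: ∠K ≈ 1.182 rad.
Then ∠L = π − ∠M − ∠K ≈ 0.469 rad.
Law of sines gives KM = LK·sin L/sin M ≈ 6.3502.

6.350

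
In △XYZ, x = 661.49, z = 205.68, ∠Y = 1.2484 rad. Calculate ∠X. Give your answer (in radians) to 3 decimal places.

1.577

By the law of cosines, y² = z² + x² − 2·z·x·cos Y = 3.9366e+05, so y ≈ 627.42.
Law of cosines again: cos X = (y² + z² − x²)/(2·y·z) ≈ -0.00623, so ∠X ≈ 1.5770 rad.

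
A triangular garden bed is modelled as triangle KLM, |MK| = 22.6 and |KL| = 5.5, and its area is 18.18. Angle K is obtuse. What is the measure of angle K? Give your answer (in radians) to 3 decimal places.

∠K ≈ 2.845 rad

From area = ½·|MK|·|KL|·sin K, we get sin K = 2·area/(|MK|·|KL|) ≈ 0.29252.
Taking the obtuse solution, ∠K ≈ 2.845 rad.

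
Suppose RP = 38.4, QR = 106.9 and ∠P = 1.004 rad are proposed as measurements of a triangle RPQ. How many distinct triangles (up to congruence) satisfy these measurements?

RP·sin P = 38.4·sin(1.004 rad) ≈ 32.4.
Since QR ≥ RP, exactly one triangle exists.

1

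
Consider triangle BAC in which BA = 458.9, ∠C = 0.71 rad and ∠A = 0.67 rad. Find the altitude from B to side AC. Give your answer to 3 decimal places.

The third angle is ∠B = π − ∠A − ∠C = 1.762 rad.
Law of sines: AC = BA·sin B/sin C ≈ 691.24.
Law of sines: CB = BA·sin A/sin C ≈ 437.18.
Area = ½·BA·AC·sin A ≈ 98491.
The altitude from B has length 2·area/AC ≈ 284.97.

h_B ≈ 284.970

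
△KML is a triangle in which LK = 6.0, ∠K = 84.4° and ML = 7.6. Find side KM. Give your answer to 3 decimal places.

Law of sines: sin M = LK·sin K/ML ≈ 0.78571.
Since ML ≥ LK, only the acute value applies: ∠M ≈ 51.79°.
Then ∠L = 180° − ∠K − ∠M ≈ 43.81°.
Law of sines gives KM = ML·sin L/sin K ≈ 5.2869.

5.287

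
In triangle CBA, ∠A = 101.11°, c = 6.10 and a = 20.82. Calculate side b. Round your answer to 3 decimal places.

18.766

Law of sines: sin C = c·sin A/a ≈ 0.28750.
Since a ≥ c, only the acute value applies: ∠C ≈ 16.71°.
Then ∠B = 180° − ∠A − ∠C ≈ 62.18°.
Law of sines gives b = a·sin B/sin A ≈ 18.766.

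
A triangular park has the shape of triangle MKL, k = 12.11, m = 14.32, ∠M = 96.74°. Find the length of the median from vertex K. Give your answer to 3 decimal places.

Law of sines: sin K = k·sin M/m ≈ 0.83983.
Since m ≥ k, only the acute value applies: ∠K ≈ 57.12°.
Then ∠L = 180° − ∠M − ∠K ≈ 26.14°.
Law of sines gives l = m·sin L/sin M ≈ 6.3524.
Median from K: ½√(2·l² + 2·m² − k²) ≈ 9.276.

9.276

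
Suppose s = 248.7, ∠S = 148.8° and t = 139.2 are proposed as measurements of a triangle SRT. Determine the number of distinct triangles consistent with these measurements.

t·sin S = 139.2·sin(148.8°) ≈ 72.11.
Since ∠S is not acute, a triangle exists only if s > t; here s > t, so there is exactly one triangle.

1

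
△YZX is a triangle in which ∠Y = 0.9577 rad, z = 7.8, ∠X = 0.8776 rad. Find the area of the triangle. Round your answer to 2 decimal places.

The third angle is ∠Z = π − ∠X − ∠Y = 1.3063 rad.
Law of sines: y = z·sin Y/sin Z ≈ 6.6092.
Law of sines: x = z·sin X/sin Z ≈ 6.216.
Area = ½·z·y·sin X ≈ 19.827.

area ≈ 19.83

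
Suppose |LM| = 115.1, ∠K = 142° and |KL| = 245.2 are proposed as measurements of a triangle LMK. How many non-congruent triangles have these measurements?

0

|KL|·sin K = 245.2·sin(142°) ≈ 151.
Since ∠K is not acute, a triangle exists only if |LM| > |KL|; here |LM| ≤ |KL|, so there is no triangle.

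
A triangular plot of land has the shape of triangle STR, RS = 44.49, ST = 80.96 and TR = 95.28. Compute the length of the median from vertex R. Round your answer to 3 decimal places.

m_R ≈ 62.371

Median from R: ½√(2·TR² + 2·RS² − ST²) ≈ 62.371.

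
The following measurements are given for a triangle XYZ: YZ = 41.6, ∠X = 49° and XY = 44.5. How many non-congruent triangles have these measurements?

2

XY·sin X = 44.5·sin(49°) ≈ 33.58.
Since XY sin X < YZ < XY (33.58 < 41.6 < 44.5), two triangles exist.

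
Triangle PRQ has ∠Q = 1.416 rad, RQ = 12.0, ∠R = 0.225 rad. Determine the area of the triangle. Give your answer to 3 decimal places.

area ≈ 15.911

The third angle is ∠P = π − ∠R − ∠Q = 1.501 rad.
Law of sines: QP = RQ·sin R/sin P ≈ 2.6839.
Law of sines: PR = RQ·sin Q/sin P ≈ 11.886.
Area = ½·RQ·QP·sin Q ≈ 15.911.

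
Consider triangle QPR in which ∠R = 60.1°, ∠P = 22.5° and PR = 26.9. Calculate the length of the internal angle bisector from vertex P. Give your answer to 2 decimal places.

t_P ≈ 24.61

The third angle is ∠Q = 180° − ∠P − ∠R = 97.40°.
Law of sines: RQ = PR·sin P/sin Q ≈ 10.381.
Law of sines: QP = PR·sin R/sin Q ≈ 23.515.
The bisector from P has length 2·QP·PR·cos(∠P/2)/(QP+PR) ≈ 24.612.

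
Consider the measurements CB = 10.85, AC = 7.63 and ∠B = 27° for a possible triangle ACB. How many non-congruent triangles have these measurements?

2

CB·sin B = 10.85·sin(27°) ≈ 4.926.
Since CB sin B < AC < CB (4.926 < 7.63 < 10.85), two triangles exist.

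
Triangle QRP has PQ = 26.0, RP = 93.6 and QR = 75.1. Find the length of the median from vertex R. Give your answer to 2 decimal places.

Median from R: ½√(2·QR² + 2·RP² − PQ²) ≈ 83.854.

m_R ≈ 83.85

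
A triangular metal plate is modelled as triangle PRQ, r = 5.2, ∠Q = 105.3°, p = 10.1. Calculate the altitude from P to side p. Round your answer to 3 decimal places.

By the law of cosines, q² = p² + r² − 2·p·r·cos Q = 156.77, so q ≈ 12.521.
Area = ½·p·r·sin Q ≈ 25.329.
The altitude from P has length 2·area/p ≈ 5.0157.

5.016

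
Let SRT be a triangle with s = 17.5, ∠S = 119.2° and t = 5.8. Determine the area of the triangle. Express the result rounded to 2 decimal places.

Law of sines: sin T = t·sin S/s ≈ 0.28931.
Since s ≥ t, only the acute value applies: ∠T ≈ 16.82°.
Then ∠R = 180° − ∠S − ∠T ≈ 43.98°.
Law of sines gives r = s·sin R/sin S ≈ 13.922.
Area = ½·s·t·sin R ≈ 35.243.

area ≈ 35.24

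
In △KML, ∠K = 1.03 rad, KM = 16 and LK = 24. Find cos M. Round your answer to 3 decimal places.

cos M ≈ 0.174

By the law of cosines, ML² = LK² + KM² − 2·LK·KM·cos K = 436.62, so ML ≈ 20.895.
Law of cosines again: cos M = (KM² + ML² − LK²)/(2·KM·ML) ≈ 0.17441, so ∠M ≈ 1.395 rad.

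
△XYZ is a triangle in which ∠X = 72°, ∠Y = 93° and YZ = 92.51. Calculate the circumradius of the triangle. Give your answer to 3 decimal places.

R ≈ 48.635

The third angle is ∠Z = 180° − ∠X − ∠Y = 15.00°.
Law of sines: ZX = YZ·sin Y/sin X ≈ 97.137.
Law of sines: XY = YZ·sin Z/sin X ≈ 25.176.
Circumradius = YZ/(2 sin X) ≈ 48.635.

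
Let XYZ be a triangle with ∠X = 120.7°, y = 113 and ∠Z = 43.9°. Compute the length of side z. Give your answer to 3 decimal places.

The third angle is ∠Y = 180° − ∠Z − ∠X = 15.40°.
Law of sines: z = y·sin Z/sin Y ≈ 295.06.

295.058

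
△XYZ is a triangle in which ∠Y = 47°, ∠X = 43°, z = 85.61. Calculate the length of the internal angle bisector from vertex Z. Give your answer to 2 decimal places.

The third angle is ∠Z = 180° − ∠X − ∠Y = 90.00°.
Law of sines: x = z·sin X/sin Z ≈ 58.386.
Law of sines: y = z·sin Y/sin Z ≈ 62.611.
The bisector from Z has length 2·x·y·cos(∠Z/2)/(x+y) ≈ 42.727.

t_Z ≈ 42.73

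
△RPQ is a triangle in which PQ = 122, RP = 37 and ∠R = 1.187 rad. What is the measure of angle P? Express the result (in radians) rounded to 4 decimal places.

∠P ≈ 1.6695 rad

Law of sines: sin Q = RP·sin R/PQ ≈ 0.28122.
Since PQ ≥ RP, only the acute value applies: ∠Q ≈ 0.285 rad.
Then ∠P = π − ∠R − ∠Q ≈ 1.670 rad.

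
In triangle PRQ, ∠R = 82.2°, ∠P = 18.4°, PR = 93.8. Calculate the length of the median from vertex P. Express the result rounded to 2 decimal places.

92.96

The third angle is ∠Q = 180° − ∠P − ∠R = 79.40°.
Law of sines: RQ = PR·sin P/sin Q ≈ 30.122.
Law of sines: QP = PR·sin R/sin Q ≈ 94.546.
Median from P: ½√(2·QP² + 2·PR² − RQ²) ≈ 92.961.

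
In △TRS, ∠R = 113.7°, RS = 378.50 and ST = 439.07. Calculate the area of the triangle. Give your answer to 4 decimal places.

Law of sines: sin T = RS·sin R/ST ≈ 0.78935.
Since ST ≥ RS, only the acute value applies: ∠T ≈ 52.12°.
Then ∠S = 180° − ∠R − ∠T ≈ 14.18°.
Law of sines gives TR = ST·sin S/sin R ≈ 117.43.
Area = ½·ST·RS·sin S ≈ 20349.

area ≈ 20349.1706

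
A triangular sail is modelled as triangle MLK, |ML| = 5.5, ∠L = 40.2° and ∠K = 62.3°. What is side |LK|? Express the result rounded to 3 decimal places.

6.065

The third angle is ∠M = 180° − ∠L − ∠K = 77.50°.
Law of sines: |LK| = |ML|·sin M/sin K ≈ 6.0647.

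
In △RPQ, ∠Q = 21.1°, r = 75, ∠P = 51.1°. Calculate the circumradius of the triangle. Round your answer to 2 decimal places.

The third angle is ∠R = 180° − ∠P − ∠Q = 107.80°.
Law of sines: p = r·sin P/sin R ≈ 61.303.
Law of sines: q = r·sin Q/sin R ≈ 28.357.
Circumradius = r/(2 sin R) ≈ 39.385.

39.39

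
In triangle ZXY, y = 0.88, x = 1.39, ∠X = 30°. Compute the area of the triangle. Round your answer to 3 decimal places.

Law of sines: sin Y = y·sin X/x ≈ 0.31655.
Since x ≥ y, only the acute value applies: ∠Y ≈ 18.45°.
Then ∠Z = 180° − ∠X − ∠Y ≈ 131.55°.
Law of sines gives z = x·sin Z/sin X ≈ 2.0806.
Area = ½·x·y·sin Z ≈ 0.45774.

0.458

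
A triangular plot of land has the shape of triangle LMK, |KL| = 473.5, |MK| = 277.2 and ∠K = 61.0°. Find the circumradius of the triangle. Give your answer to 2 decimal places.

By the law of cosines, |LM|² = |MK|² + |KL|² − 2·|MK|·|KL|·cos K = 1.7378e+05, so |LM| ≈ 416.86.
Area = ½·|MK|·|KL|·sin K ≈ 57399.
Circumradius = |LM|/(2 sin K) ≈ 238.31.

238.31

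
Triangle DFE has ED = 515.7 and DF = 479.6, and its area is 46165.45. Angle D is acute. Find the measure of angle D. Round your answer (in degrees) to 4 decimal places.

21.9200

From area = ½·ED·DF·sin D, we get sin D = 2·area/(ED·DF) ≈ 0.37331.
Taking the acute solution, ∠D ≈ 21.92°.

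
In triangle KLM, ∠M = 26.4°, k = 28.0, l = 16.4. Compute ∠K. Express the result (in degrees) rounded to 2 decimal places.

124.88

By the law of cosines, m² = k² + l² − 2·k·l·cos M = 230.34, so m ≈ 15.177.
Law of cosines again: cos K = (l² + m² − k²)/(2·l·m) ≈ -0.57192, so ∠K ≈ 124.88°.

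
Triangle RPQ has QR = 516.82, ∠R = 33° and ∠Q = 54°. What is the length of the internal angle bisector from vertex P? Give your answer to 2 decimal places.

The third angle is ∠P = 180° − ∠Q − ∠R = 93.00°.
Law of sines: PQ = QR·sin R/sin P ≈ 281.87.
Law of sines: RP = QR·sin Q/sin P ≈ 418.69.
The bisector from P has length 2·RP·PQ·cos(∠P/2)/(RP+PQ) ≈ 231.92.

t_P ≈ 231.92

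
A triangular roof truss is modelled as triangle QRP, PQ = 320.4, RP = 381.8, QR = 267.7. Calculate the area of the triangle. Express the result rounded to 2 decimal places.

42287.49

Semiperimeter s = (381.8 + 320.4 + 267.7)/2 = 484.95.
Heron's formula: area = √(484.95·103.15·164.55·217.25) ≈ 42287.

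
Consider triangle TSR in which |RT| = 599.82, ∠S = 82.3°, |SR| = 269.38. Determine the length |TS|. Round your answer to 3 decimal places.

573.235

Law of sines: sin T = |SR|·sin S/|RT| ≈ 0.44505.
Since |RT| ≥ |SR|, only the acute value applies: ∠T ≈ 26.43°.
Then ∠R = 180° − ∠S − ∠T ≈ 71.27°.
Law of sines gives |TS| = |RT|·sin R/sin S ≈ 573.23.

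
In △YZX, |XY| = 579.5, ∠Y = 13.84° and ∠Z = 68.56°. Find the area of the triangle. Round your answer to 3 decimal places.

The third angle is ∠X = 180° − ∠Y − ∠Z = 97.60°.
Law of sines: |ZX| = |XY|·sin Y/sin Z ≈ 148.93.
Law of sines: |YZ| = |XY|·sin X/sin Z ≈ 617.11.
Area = ½·|XY|·|ZX|·sin X ≈ 42773.

42773.033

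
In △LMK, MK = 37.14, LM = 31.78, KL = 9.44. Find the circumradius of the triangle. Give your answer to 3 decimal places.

21.003

By the law of cosines, cos L = (KL² + LM² − MK²) / (2·KL·LM) ≈ -0.46716, so ∠L ≈ 117.85°.
Circumradius = MK/(2 sin L) ≈ 21.003.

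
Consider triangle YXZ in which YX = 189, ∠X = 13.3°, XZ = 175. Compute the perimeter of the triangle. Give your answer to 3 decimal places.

perimeter ≈ 408.387

By the law of cosines, ZY² = YX² + XZ² − 2·YX·XZ·cos X = 1970.2, so ZY ≈ 44.387.
Semiperimeter s = (175+44.387+189)/2 = 204.19.
Perimeter = 175 + 44.387 + 189 = 408.39.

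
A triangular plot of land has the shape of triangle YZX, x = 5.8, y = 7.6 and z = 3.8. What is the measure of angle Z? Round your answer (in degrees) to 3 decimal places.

∠Z ≈ 29.196°

By the law of cosines, cos Z = (x² + y² − z²) / (2·x·y) ≈ 0.87296, so ∠Z ≈ 29.20°.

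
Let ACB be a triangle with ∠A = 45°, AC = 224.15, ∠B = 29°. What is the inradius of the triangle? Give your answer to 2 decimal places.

r ≈ 70.76

The third angle is ∠C = 180° − ∠B − ∠A = 106.00°.
Law of sines: CB = AC·sin A/sin B ≈ 326.93.
Law of sines: BA = AC·sin C/sin B ≈ 444.44.
Area = ½·AC·CB·sin C ≈ 35221.
Semiperimeter s = (326.93+444.44+224.15)/2 = 497.76.
Inradius = area/s = 35221/497.76 ≈ 70.76.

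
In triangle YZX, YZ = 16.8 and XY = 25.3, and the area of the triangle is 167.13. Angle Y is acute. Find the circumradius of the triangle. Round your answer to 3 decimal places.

12.672

From area = ½·XY·YZ·sin Y, we get sin Y = 2·area/(XY·YZ) ≈ 0.78642.
Taking the acute solution, ∠Y ≈ 51.85°.
Law of cosines then gives ZX ≈ 19.931.
Circumradius = ZX/(2 sin Y) ≈ 12.672.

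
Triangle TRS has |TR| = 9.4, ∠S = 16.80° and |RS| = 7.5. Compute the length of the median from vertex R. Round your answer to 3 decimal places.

2.380

Law of sines: sin T = |RS|·sin S/|TR| ≈ 0.23061.
Since |TR| ≥ |RS|, only the acute value applies: ∠T ≈ 13.33°.
Then ∠R = 180° − ∠S − ∠T ≈ 149.87°.
Law of sines gives |ST| = |TR|·sin R/sin S ≈ 16.327.
Median from R: ½√(2·|TR|² + 2·|RS|² − |ST|²) ≈ 2.3804.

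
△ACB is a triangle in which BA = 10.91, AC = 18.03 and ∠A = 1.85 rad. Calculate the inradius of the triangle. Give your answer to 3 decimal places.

r ≈ 3.605

By the law of cosines, CB² = BA² + AC² − 2·BA·AC·cos A = 552.53, so CB ≈ 23.506.
Area = ½·BA·AC·sin A ≈ 94.545.
Semiperimeter s = (23.506+10.91+18.03)/2 = 26.223.
Inradius = area/s = 94.545/26.223 ≈ 3.6054.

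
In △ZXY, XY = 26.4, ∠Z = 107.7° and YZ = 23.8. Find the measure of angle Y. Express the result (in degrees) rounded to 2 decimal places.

Law of sines: sin X = YZ·sin Z/XY ≈ 0.85884.
Since XY ≥ YZ, only the acute value applies: ∠X ≈ 59.19°.
Then ∠Y = 180° − ∠Z − ∠X ≈ 13.11°.

∠Y ≈ 13.11°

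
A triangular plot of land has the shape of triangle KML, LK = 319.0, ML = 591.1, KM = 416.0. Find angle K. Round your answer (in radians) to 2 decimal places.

1.86

By the law of cosines, cos K = (LK² + KM² − ML²) / (2·LK·KM) ≈ -0.28101, so ∠K ≈ 1.8556 rad.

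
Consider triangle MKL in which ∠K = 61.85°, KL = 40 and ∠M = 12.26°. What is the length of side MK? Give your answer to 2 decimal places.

The third angle is ∠L = 180° − ∠M − ∠K = 105.89°.
Law of sines: MK = KL·sin L/sin M ≈ 181.17.

181.17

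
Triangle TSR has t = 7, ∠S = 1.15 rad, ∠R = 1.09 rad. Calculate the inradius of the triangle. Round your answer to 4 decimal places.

The third angle is ∠T = π − ∠S − ∠R = 0.902 rad.
Law of sines: s = t·sin S/sin T ≈ 8.1464.
Law of sines: r = t·sin R/sin T ≈ 7.9131.
Area = ½·t·s·sin R ≈ 25.28.
Semiperimeter p = (7+8.1464+7.9131)/2 = 11.53.
Inradius = area/p = 25.28/11.53 ≈ 2.1926.

2.1926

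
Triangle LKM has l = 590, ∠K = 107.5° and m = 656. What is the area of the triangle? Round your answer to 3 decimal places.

area ≈ 184563.304

Area = ½·m·l·sin K ≈ 1.8456e+05.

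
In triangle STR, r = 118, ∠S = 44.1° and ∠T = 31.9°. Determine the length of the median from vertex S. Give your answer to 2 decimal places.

The third angle is ∠R = 180° − ∠S − ∠T = 104.00°.
Law of sines: s = r·sin S/sin R ≈ 84.632.
Law of sines: t = r·sin T/sin R ≈ 64.265.
Median from S: ½√(2·t² + 2·r² − s²) ≈ 85.067.

m_S ≈ 85.07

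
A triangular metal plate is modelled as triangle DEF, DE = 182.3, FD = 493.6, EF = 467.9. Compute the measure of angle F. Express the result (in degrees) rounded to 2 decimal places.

∠F ≈ 21.65°

By the law of cosines, cos F = (EF² + FD² − DE²) / (2·EF·FD) ≈ 0.92948, so ∠F ≈ 21.65°.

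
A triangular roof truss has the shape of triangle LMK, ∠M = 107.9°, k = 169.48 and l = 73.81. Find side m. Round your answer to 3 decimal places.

By the law of cosines, m² = k² + l² − 2·k·l·cos M = 41861, so m ≈ 204.6.

204.600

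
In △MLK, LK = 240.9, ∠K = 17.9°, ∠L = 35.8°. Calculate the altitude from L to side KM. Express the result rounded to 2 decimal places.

The third angle is ∠M = 180° − ∠L − ∠K = 126.30°.
Law of sines: KM = LK·sin L/sin M ≈ 174.85.
Law of sines: ML = LK·sin K/sin M ≈ 91.872.
Area = ½·LK·KM·sin K ≈ 6473.1.
The altitude from L has length 2·area/KM ≈ 74.042.

74.04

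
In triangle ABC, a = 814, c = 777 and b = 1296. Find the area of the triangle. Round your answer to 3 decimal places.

Semiperimeter s = (814 + 1296 + 777)/2 = 1443.5.
Heron's formula: area = √(1443.5·629.5·147.5·666.5) ≈ 2.9888e+05.

298883.781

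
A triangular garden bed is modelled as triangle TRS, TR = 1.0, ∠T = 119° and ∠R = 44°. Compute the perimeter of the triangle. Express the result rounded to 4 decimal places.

The third angle is ∠S = 180° − ∠T − ∠R = 17.00°.
Law of sines: RS = TR·sin T/sin S ≈ 2.9915.
Law of sines: ST = TR·sin R/sin S ≈ 2.3759.
Semiperimeter s = (2.9915+2.3759+1)/2 = 3.1837.
Perimeter = 2.9915 + 2.3759 + 1 = 6.3674.

perimeter ≈ 6.3674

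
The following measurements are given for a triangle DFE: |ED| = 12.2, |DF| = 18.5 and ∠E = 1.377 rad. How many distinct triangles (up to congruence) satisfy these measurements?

|ED|·sin E = 12.2·sin(1.377 rad) ≈ 11.97.
Since |DF| ≥ |ED|, exactly one triangle exists.

1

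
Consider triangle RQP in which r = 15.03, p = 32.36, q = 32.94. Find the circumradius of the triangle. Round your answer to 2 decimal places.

16.79

By the law of cosines, cos R = (q² + p² − r²) / (2·q·p) ≈ 0.89419, so ∠R ≈ 26.59°.
Circumradius = r/(2 sin R) ≈ 16.787.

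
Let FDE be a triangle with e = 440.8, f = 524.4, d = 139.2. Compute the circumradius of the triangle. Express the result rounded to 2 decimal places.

By the law of cosines, cos F = (d² + e² − f²) / (2·d·e) ≈ -0.49963, so ∠F ≈ 119.98°.
Circumradius = f/(2 sin F) ≈ 302.69.

R ≈ 302.69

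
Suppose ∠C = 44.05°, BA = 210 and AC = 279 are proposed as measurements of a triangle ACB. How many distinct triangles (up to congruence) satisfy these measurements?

AC·sin C = 279·sin(44.05°) ≈ 194.
Since AC sin C < BA < AC (194 < 210 < 279), two triangles exist.

2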